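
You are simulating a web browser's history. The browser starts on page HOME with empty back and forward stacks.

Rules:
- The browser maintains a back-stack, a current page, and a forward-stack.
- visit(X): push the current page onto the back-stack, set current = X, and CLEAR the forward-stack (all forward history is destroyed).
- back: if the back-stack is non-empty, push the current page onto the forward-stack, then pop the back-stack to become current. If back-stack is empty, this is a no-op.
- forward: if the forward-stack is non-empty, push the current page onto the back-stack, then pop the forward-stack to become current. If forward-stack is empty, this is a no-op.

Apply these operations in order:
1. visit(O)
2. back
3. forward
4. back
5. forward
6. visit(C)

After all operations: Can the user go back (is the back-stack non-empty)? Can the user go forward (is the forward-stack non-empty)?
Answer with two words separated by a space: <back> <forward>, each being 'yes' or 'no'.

After 1 (visit(O)): cur=O back=1 fwd=0
After 2 (back): cur=HOME back=0 fwd=1
After 3 (forward): cur=O back=1 fwd=0
After 4 (back): cur=HOME back=0 fwd=1
After 5 (forward): cur=O back=1 fwd=0
After 6 (visit(C)): cur=C back=2 fwd=0

Answer: yes no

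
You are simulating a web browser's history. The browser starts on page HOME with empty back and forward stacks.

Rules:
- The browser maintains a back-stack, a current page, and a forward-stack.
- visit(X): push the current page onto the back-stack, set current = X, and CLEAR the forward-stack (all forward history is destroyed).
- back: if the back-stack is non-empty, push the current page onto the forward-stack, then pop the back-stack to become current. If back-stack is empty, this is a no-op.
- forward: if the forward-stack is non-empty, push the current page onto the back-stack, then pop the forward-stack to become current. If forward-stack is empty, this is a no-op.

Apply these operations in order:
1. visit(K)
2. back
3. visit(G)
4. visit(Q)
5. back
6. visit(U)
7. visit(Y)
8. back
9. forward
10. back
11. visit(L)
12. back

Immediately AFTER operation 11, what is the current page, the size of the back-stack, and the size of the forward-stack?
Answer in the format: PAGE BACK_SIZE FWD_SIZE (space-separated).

After 1 (visit(K)): cur=K back=1 fwd=0
After 2 (back): cur=HOME back=0 fwd=1
After 3 (visit(G)): cur=G back=1 fwd=0
After 4 (visit(Q)): cur=Q back=2 fwd=0
After 5 (back): cur=G back=1 fwd=1
After 6 (visit(U)): cur=U back=2 fwd=0
After 7 (visit(Y)): cur=Y back=3 fwd=0
After 8 (back): cur=U back=2 fwd=1
After 9 (forward): cur=Y back=3 fwd=0
After 10 (back): cur=U back=2 fwd=1
After 11 (visit(L)): cur=L back=3 fwd=0

L 3 0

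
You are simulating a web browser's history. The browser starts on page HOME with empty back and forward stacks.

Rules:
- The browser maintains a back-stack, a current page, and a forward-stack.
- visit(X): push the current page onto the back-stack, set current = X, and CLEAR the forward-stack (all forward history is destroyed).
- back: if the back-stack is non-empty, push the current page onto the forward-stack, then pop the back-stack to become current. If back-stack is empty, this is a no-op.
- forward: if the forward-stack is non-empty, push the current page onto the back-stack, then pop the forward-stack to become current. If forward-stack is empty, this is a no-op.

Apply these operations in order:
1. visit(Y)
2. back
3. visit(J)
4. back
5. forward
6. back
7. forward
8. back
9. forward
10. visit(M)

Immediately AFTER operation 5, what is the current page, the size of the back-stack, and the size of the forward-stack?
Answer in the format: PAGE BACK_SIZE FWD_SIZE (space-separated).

After 1 (visit(Y)): cur=Y back=1 fwd=0
After 2 (back): cur=HOME back=0 fwd=1
After 3 (visit(J)): cur=J back=1 fwd=0
After 4 (back): cur=HOME back=0 fwd=1
After 5 (forward): cur=J back=1 fwd=0

J 1 0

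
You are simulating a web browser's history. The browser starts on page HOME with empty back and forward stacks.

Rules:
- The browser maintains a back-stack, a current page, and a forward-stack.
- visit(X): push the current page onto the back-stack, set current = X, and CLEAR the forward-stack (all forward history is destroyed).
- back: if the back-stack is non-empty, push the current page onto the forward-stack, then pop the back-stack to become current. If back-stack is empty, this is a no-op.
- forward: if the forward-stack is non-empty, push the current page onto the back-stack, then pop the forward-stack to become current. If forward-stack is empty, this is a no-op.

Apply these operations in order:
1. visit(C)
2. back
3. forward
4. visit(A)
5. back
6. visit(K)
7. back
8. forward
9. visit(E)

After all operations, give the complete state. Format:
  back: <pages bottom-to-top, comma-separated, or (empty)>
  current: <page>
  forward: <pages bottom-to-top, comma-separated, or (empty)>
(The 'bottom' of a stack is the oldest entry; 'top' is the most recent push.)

After 1 (visit(C)): cur=C back=1 fwd=0
After 2 (back): cur=HOME back=0 fwd=1
After 3 (forward): cur=C back=1 fwd=0
After 4 (visit(A)): cur=A back=2 fwd=0
After 5 (back): cur=C back=1 fwd=1
After 6 (visit(K)): cur=K back=2 fwd=0
After 7 (back): cur=C back=1 fwd=1
After 8 (forward): cur=K back=2 fwd=0
After 9 (visit(E)): cur=E back=3 fwd=0

Answer: back: HOME,C,K
current: E
forward: (empty)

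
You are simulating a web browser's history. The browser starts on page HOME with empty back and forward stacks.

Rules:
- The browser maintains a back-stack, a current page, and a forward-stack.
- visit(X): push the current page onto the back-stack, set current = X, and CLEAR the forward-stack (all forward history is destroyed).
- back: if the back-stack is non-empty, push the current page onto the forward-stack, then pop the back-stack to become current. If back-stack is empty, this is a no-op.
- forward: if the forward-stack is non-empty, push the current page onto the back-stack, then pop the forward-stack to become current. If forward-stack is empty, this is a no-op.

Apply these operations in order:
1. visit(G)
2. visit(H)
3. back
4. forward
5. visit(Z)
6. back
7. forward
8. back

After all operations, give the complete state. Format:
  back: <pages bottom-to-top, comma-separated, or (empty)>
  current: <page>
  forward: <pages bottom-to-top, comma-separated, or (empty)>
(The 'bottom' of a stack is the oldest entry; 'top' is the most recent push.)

After 1 (visit(G)): cur=G back=1 fwd=0
After 2 (visit(H)): cur=H back=2 fwd=0
After 3 (back): cur=G back=1 fwd=1
After 4 (forward): cur=H back=2 fwd=0
After 5 (visit(Z)): cur=Z back=3 fwd=0
After 6 (back): cur=H back=2 fwd=1
After 7 (forward): cur=Z back=3 fwd=0
After 8 (back): cur=H back=2 fwd=1

Answer: back: HOME,G
current: H
forward: Z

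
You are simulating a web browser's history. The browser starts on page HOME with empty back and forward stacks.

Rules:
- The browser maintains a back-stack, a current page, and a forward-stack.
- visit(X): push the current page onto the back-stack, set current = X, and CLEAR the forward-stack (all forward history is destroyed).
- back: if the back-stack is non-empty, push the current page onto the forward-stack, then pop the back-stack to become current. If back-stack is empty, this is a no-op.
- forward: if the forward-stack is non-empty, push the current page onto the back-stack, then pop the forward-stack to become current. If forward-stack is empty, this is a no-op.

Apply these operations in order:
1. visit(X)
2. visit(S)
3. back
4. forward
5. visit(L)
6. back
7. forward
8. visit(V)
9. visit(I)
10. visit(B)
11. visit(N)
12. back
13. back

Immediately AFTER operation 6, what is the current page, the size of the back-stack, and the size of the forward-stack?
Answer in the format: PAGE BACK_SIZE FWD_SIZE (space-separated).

After 1 (visit(X)): cur=X back=1 fwd=0
After 2 (visit(S)): cur=S back=2 fwd=0
After 3 (back): cur=X back=1 fwd=1
After 4 (forward): cur=S back=2 fwd=0
After 5 (visit(L)): cur=L back=3 fwd=0
After 6 (back): cur=S back=2 fwd=1

S 2 1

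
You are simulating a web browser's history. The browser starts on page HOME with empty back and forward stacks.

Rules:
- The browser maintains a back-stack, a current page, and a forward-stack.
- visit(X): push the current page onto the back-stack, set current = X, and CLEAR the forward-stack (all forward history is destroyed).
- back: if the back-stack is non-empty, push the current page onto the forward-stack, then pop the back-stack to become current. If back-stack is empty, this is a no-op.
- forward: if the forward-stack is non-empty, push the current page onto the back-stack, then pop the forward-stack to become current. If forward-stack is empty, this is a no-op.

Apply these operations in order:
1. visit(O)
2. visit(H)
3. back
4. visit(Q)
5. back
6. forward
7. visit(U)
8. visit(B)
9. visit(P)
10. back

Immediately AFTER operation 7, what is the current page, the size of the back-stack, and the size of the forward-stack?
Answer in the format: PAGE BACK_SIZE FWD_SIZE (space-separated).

After 1 (visit(O)): cur=O back=1 fwd=0
After 2 (visit(H)): cur=H back=2 fwd=0
After 3 (back): cur=O back=1 fwd=1
After 4 (visit(Q)): cur=Q back=2 fwd=0
After 5 (back): cur=O back=1 fwd=1
After 6 (forward): cur=Q back=2 fwd=0
After 7 (visit(U)): cur=U back=3 fwd=0

U 3 0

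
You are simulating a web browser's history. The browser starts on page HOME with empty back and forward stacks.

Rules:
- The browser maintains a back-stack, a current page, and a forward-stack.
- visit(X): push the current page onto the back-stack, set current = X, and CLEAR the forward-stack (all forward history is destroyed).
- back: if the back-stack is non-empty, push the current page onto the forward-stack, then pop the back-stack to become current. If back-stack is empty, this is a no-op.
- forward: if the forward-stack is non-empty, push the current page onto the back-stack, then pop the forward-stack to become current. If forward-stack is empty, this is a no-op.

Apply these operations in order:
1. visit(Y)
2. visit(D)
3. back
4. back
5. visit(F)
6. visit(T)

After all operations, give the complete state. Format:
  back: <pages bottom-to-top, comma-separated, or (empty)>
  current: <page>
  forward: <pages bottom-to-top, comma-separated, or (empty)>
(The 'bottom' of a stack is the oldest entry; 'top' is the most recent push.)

After 1 (visit(Y)): cur=Y back=1 fwd=0
After 2 (visit(D)): cur=D back=2 fwd=0
After 3 (back): cur=Y back=1 fwd=1
After 4 (back): cur=HOME back=0 fwd=2
After 5 (visit(F)): cur=F back=1 fwd=0
After 6 (visit(T)): cur=T back=2 fwd=0

Answer: back: HOME,F
current: T
forward: (empty)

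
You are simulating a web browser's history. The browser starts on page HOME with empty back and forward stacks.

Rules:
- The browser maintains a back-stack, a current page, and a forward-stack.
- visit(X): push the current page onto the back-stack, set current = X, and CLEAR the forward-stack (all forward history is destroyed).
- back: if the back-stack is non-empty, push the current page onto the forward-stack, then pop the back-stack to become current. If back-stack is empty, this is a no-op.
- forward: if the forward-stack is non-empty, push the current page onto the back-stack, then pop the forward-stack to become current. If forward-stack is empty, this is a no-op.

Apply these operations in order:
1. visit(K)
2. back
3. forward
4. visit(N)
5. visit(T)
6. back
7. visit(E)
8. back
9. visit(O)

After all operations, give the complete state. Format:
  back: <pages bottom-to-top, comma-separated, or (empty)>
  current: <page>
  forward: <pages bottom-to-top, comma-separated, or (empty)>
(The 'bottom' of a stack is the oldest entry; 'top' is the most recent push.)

After 1 (visit(K)): cur=K back=1 fwd=0
After 2 (back): cur=HOME back=0 fwd=1
After 3 (forward): cur=K back=1 fwd=0
After 4 (visit(N)): cur=N back=2 fwd=0
After 5 (visit(T)): cur=T back=3 fwd=0
After 6 (back): cur=N back=2 fwd=1
After 7 (visit(E)): cur=E back=3 fwd=0
After 8 (back): cur=N back=2 fwd=1
After 9 (visit(O)): cur=O back=3 fwd=0

Answer: back: HOME,K,N
current: O
forward: (empty)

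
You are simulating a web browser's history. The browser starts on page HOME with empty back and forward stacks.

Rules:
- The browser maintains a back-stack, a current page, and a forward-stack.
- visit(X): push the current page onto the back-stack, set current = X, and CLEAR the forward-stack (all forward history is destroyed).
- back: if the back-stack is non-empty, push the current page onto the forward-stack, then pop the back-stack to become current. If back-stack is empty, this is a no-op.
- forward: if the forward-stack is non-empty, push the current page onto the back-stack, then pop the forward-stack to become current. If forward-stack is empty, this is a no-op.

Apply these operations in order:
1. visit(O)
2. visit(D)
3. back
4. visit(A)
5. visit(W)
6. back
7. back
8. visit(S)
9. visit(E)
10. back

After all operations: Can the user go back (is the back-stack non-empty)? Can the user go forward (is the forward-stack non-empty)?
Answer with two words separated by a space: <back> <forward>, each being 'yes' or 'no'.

After 1 (visit(O)): cur=O back=1 fwd=0
After 2 (visit(D)): cur=D back=2 fwd=0
After 3 (back): cur=O back=1 fwd=1
After 4 (visit(A)): cur=A back=2 fwd=0
After 5 (visit(W)): cur=W back=3 fwd=0
After 6 (back): cur=A back=2 fwd=1
After 7 (back): cur=O back=1 fwd=2
After 8 (visit(S)): cur=S back=2 fwd=0
After 9 (visit(E)): cur=E back=3 fwd=0
After 10 (back): cur=S back=2 fwd=1

Answer: yes yes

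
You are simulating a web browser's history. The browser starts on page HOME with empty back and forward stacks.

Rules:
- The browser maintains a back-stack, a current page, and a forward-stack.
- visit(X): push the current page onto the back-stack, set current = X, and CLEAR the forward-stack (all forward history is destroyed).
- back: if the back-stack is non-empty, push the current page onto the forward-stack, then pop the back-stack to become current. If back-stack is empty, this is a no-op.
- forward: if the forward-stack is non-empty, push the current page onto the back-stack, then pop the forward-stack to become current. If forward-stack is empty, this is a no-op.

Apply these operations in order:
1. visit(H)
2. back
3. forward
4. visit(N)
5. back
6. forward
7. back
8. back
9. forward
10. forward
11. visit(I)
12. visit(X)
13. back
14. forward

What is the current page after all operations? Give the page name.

After 1 (visit(H)): cur=H back=1 fwd=0
After 2 (back): cur=HOME back=0 fwd=1
After 3 (forward): cur=H back=1 fwd=0
After 4 (visit(N)): cur=N back=2 fwd=0
After 5 (back): cur=H back=1 fwd=1
After 6 (forward): cur=N back=2 fwd=0
After 7 (back): cur=H back=1 fwd=1
After 8 (back): cur=HOME back=0 fwd=2
After 9 (forward): cur=H back=1 fwd=1
After 10 (forward): cur=N back=2 fwd=0
After 11 (visit(I)): cur=I back=3 fwd=0
After 12 (visit(X)): cur=X back=4 fwd=0
After 13 (back): cur=I back=3 fwd=1
After 14 (forward): cur=X back=4 fwd=0

Answer: X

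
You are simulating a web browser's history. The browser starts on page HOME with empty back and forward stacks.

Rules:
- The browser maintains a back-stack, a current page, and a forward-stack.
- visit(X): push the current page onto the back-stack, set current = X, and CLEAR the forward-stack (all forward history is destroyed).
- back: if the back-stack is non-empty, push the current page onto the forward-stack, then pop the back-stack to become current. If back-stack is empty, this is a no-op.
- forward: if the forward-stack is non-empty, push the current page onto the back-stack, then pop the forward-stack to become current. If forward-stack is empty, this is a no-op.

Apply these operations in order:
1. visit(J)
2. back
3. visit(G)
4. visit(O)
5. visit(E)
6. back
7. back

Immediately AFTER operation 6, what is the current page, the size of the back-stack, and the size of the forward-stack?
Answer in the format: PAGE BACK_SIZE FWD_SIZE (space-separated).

After 1 (visit(J)): cur=J back=1 fwd=0
After 2 (back): cur=HOME back=0 fwd=1
After 3 (visit(G)): cur=G back=1 fwd=0
After 4 (visit(O)): cur=O back=2 fwd=0
After 5 (visit(E)): cur=E back=3 fwd=0
After 6 (back): cur=O back=2 fwd=1

O 2 1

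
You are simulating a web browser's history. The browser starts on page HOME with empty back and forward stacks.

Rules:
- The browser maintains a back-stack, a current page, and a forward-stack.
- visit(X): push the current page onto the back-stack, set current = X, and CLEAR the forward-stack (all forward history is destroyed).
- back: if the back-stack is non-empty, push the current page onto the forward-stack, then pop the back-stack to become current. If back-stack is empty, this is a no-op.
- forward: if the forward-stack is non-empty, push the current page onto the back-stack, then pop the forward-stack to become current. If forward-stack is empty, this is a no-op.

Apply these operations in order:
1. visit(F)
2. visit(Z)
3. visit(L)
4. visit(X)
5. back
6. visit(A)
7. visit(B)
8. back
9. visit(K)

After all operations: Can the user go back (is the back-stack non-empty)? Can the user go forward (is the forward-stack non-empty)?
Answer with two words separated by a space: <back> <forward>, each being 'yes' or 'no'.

After 1 (visit(F)): cur=F back=1 fwd=0
After 2 (visit(Z)): cur=Z back=2 fwd=0
After 3 (visit(L)): cur=L back=3 fwd=0
After 4 (visit(X)): cur=X back=4 fwd=0
After 5 (back): cur=L back=3 fwd=1
After 6 (visit(A)): cur=A back=4 fwd=0
After 7 (visit(B)): cur=B back=5 fwd=0
After 8 (back): cur=A back=4 fwd=1
After 9 (visit(K)): cur=K back=5 fwd=0

Answer: yes no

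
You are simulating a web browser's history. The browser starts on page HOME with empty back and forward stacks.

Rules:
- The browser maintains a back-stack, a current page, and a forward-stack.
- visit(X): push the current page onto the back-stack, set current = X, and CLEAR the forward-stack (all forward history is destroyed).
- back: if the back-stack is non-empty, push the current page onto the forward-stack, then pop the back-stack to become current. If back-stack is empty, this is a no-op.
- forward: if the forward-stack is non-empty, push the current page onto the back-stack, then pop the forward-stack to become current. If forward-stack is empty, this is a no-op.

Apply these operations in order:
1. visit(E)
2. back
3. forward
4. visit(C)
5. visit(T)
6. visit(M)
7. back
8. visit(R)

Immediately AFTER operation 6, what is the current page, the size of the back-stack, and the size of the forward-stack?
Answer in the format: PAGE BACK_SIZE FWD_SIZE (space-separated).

After 1 (visit(E)): cur=E back=1 fwd=0
After 2 (back): cur=HOME back=0 fwd=1
After 3 (forward): cur=E back=1 fwd=0
After 4 (visit(C)): cur=C back=2 fwd=0
After 5 (visit(T)): cur=T back=3 fwd=0
After 6 (visit(M)): cur=M back=4 fwd=0

M 4 0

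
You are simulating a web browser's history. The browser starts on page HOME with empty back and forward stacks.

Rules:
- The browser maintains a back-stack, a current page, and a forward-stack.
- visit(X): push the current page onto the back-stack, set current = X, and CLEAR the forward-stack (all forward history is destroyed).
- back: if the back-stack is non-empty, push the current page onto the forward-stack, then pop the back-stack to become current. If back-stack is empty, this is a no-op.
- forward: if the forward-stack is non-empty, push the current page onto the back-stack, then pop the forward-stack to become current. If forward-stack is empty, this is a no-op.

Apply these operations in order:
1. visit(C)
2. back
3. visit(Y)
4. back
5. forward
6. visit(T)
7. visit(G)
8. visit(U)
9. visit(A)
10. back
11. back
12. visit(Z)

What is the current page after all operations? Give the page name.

After 1 (visit(C)): cur=C back=1 fwd=0
After 2 (back): cur=HOME back=0 fwd=1
After 3 (visit(Y)): cur=Y back=1 fwd=0
After 4 (back): cur=HOME back=0 fwd=1
After 5 (forward): cur=Y back=1 fwd=0
After 6 (visit(T)): cur=T back=2 fwd=0
After 7 (visit(G)): cur=G back=3 fwd=0
After 8 (visit(U)): cur=U back=4 fwd=0
After 9 (visit(A)): cur=A back=5 fwd=0
After 10 (back): cur=U back=4 fwd=1
After 11 (back): cur=G back=3 fwd=2
After 12 (visit(Z)): cur=Z back=4 fwd=0

Answer: Z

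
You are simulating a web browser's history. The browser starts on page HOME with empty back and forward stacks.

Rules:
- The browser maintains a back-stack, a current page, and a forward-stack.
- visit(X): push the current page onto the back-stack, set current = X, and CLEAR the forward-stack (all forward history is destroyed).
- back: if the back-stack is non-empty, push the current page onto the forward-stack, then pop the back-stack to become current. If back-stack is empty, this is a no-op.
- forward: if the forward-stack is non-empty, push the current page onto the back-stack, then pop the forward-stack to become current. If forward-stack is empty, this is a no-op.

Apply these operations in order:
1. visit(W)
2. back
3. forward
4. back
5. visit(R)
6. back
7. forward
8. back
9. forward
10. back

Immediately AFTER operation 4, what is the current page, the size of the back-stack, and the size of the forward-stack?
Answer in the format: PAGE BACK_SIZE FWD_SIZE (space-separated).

After 1 (visit(W)): cur=W back=1 fwd=0
After 2 (back): cur=HOME back=0 fwd=1
After 3 (forward): cur=W back=1 fwd=0
After 4 (back): cur=HOME back=0 fwd=1

HOME 0 1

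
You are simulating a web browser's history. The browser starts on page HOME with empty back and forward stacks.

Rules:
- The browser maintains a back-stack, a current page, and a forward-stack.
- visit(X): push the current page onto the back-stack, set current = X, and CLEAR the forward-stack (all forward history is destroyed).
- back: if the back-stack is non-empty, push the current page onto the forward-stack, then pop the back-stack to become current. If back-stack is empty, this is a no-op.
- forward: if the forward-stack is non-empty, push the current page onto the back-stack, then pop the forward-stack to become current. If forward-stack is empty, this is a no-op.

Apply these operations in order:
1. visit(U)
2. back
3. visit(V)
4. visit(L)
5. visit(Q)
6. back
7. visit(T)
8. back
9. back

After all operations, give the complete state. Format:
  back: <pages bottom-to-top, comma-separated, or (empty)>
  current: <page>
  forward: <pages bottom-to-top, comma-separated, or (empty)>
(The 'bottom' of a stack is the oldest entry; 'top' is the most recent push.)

After 1 (visit(U)): cur=U back=1 fwd=0
After 2 (back): cur=HOME back=0 fwd=1
After 3 (visit(V)): cur=V back=1 fwd=0
After 4 (visit(L)): cur=L back=2 fwd=0
After 5 (visit(Q)): cur=Q back=3 fwd=0
After 6 (back): cur=L back=2 fwd=1
After 7 (visit(T)): cur=T back=3 fwd=0
After 8 (back): cur=L back=2 fwd=1
After 9 (back): cur=V back=1 fwd=2

Answer: back: HOME
current: V
forward: T,L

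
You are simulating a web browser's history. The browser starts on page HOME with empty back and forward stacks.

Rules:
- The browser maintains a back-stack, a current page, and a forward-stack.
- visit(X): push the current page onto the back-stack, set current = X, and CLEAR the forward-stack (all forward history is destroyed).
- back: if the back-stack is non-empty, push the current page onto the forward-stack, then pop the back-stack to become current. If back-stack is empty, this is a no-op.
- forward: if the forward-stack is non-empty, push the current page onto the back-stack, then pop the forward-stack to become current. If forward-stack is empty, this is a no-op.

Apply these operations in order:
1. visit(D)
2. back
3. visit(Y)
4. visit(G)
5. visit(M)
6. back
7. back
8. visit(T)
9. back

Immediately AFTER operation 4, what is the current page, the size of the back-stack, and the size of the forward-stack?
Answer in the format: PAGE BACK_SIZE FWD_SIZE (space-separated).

After 1 (visit(D)): cur=D back=1 fwd=0
After 2 (back): cur=HOME back=0 fwd=1
After 3 (visit(Y)): cur=Y back=1 fwd=0
After 4 (visit(G)): cur=G back=2 fwd=0

G 2 0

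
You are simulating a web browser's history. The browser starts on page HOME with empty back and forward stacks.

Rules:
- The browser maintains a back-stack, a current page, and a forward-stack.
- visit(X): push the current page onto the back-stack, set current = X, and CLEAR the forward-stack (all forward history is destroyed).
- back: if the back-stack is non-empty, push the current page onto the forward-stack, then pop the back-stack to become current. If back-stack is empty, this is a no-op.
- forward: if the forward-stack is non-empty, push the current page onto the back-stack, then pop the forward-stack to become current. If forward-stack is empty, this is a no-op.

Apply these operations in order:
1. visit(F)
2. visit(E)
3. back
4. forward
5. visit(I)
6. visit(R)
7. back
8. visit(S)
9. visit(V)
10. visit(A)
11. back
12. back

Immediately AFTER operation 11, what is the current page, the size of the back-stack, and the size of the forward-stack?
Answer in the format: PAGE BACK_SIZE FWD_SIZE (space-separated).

After 1 (visit(F)): cur=F back=1 fwd=0
After 2 (visit(E)): cur=E back=2 fwd=0
After 3 (back): cur=F back=1 fwd=1
After 4 (forward): cur=E back=2 fwd=0
After 5 (visit(I)): cur=I back=3 fwd=0
After 6 (visit(R)): cur=R back=4 fwd=0
After 7 (back): cur=I back=3 fwd=1
After 8 (visit(S)): cur=S back=4 fwd=0
After 9 (visit(V)): cur=V back=5 fwd=0
After 10 (visit(A)): cur=A back=6 fwd=0
After 11 (back): cur=V back=5 fwd=1

V 5 1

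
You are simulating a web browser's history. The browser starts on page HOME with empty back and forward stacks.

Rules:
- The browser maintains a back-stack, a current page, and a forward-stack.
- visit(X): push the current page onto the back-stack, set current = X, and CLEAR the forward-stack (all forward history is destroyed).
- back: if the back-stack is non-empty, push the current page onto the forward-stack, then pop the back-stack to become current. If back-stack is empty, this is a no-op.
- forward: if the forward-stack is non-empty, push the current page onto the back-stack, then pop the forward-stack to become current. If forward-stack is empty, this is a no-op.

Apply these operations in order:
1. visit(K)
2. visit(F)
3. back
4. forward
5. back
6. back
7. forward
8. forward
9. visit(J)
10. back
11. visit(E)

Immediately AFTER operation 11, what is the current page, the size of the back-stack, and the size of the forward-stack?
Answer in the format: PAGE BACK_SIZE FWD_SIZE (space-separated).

After 1 (visit(K)): cur=K back=1 fwd=0
After 2 (visit(F)): cur=F back=2 fwd=0
After 3 (back): cur=K back=1 fwd=1
After 4 (forward): cur=F back=2 fwd=0
After 5 (back): cur=K back=1 fwd=1
After 6 (back): cur=HOME back=0 fwd=2
After 7 (forward): cur=K back=1 fwd=1
After 8 (forward): cur=F back=2 fwd=0
After 9 (visit(J)): cur=J back=3 fwd=0
After 10 (back): cur=F back=2 fwd=1
After 11 (visit(E)): cur=E back=3 fwd=0

E 3 0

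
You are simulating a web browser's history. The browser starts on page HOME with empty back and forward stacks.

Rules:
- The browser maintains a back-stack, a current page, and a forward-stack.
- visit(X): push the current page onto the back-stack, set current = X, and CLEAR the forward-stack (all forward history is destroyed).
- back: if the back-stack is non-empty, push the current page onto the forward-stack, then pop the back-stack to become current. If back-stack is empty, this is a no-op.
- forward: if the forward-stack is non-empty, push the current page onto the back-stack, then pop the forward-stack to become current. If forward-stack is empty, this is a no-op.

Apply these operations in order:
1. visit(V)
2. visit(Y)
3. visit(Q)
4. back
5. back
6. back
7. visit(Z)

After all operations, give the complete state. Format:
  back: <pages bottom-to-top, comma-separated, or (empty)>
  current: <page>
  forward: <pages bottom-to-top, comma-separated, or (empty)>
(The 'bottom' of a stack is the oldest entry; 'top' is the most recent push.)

Answer: back: HOME
current: Z
forward: (empty)

Derivation:
After 1 (visit(V)): cur=V back=1 fwd=0
After 2 (visit(Y)): cur=Y back=2 fwd=0
After 3 (visit(Q)): cur=Q back=3 fwd=0
After 4 (back): cur=Y back=2 fwd=1
After 5 (back): cur=V back=1 fwd=2
After 6 (back): cur=HOME back=0 fwd=3
After 7 (visit(Z)): cur=Z back=1 fwd=0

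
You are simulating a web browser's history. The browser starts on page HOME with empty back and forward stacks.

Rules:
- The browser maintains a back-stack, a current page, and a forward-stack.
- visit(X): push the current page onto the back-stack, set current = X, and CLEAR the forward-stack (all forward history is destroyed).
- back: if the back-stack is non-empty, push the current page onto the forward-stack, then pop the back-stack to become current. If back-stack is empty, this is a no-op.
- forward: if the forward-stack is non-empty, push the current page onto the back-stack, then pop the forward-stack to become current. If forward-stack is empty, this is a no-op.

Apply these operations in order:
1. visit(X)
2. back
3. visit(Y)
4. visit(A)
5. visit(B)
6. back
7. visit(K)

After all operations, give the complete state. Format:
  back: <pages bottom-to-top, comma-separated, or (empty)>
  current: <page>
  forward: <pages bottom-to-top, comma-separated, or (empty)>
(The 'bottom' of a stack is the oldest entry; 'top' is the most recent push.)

Answer: back: HOME,Y,A
current: K
forward: (empty)

Derivation:
After 1 (visit(X)): cur=X back=1 fwd=0
After 2 (back): cur=HOME back=0 fwd=1
After 3 (visit(Y)): cur=Y back=1 fwd=0
After 4 (visit(A)): cur=A back=2 fwd=0
After 5 (visit(B)): cur=B back=3 fwd=0
After 6 (back): cur=A back=2 fwd=1
After 7 (visit(K)): cur=K back=3 fwd=0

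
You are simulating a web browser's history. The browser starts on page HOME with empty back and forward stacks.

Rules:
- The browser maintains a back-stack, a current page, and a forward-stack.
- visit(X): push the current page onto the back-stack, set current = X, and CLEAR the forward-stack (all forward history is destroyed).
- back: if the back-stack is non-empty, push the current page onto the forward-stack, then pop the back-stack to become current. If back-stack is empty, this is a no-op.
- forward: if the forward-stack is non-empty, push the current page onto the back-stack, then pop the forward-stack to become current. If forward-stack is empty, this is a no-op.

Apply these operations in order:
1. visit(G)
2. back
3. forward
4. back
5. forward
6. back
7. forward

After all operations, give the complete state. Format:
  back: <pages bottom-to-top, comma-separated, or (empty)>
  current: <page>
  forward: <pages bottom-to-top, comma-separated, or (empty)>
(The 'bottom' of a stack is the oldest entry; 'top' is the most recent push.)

Answer: back: HOME
current: G
forward: (empty)

Derivation:
After 1 (visit(G)): cur=G back=1 fwd=0
After 2 (back): cur=HOME back=0 fwd=1
After 3 (forward): cur=G back=1 fwd=0
After 4 (back): cur=HOME back=0 fwd=1
After 5 (forward): cur=G back=1 fwd=0
After 6 (back): cur=HOME back=0 fwd=1
After 7 (forward): cur=G back=1 fwd=0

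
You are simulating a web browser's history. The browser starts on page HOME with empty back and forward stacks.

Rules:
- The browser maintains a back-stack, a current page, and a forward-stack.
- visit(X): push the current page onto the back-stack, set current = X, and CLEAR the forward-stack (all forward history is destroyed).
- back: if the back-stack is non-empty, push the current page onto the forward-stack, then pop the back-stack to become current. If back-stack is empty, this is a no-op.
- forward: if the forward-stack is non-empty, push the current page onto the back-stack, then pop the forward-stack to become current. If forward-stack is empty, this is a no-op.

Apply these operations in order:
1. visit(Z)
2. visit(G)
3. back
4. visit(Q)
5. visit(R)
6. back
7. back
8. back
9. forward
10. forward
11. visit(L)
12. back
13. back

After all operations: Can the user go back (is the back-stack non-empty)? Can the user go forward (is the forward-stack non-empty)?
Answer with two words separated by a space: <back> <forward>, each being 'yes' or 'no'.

Answer: yes yes

Derivation:
After 1 (visit(Z)): cur=Z back=1 fwd=0
After 2 (visit(G)): cur=G back=2 fwd=0
After 3 (back): cur=Z back=1 fwd=1
After 4 (visit(Q)): cur=Q back=2 fwd=0
After 5 (visit(R)): cur=R back=3 fwd=0
After 6 (back): cur=Q back=2 fwd=1
After 7 (back): cur=Z back=1 fwd=2
After 8 (back): cur=HOME back=0 fwd=3
After 9 (forward): cur=Z back=1 fwd=2
After 10 (forward): cur=Q back=2 fwd=1
After 11 (visit(L)): cur=L back=3 fwd=0
After 12 (back): cur=Q back=2 fwd=1
After 13 (back): cur=Z back=1 fwd=2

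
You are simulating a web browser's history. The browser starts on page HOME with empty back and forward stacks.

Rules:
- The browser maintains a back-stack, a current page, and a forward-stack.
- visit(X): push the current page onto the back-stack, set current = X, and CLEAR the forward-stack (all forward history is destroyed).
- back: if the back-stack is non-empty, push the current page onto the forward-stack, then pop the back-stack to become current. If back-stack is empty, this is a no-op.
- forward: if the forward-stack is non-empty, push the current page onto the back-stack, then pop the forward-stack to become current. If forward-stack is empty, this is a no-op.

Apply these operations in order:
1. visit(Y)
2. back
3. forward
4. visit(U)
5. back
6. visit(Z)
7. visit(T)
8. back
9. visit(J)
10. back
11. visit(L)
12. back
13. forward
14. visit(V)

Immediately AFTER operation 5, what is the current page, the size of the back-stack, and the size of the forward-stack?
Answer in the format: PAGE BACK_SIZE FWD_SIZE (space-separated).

After 1 (visit(Y)): cur=Y back=1 fwd=0
After 2 (back): cur=HOME back=0 fwd=1
After 3 (forward): cur=Y back=1 fwd=0
After 4 (visit(U)): cur=U back=2 fwd=0
After 5 (back): cur=Y back=1 fwd=1

Y 1 1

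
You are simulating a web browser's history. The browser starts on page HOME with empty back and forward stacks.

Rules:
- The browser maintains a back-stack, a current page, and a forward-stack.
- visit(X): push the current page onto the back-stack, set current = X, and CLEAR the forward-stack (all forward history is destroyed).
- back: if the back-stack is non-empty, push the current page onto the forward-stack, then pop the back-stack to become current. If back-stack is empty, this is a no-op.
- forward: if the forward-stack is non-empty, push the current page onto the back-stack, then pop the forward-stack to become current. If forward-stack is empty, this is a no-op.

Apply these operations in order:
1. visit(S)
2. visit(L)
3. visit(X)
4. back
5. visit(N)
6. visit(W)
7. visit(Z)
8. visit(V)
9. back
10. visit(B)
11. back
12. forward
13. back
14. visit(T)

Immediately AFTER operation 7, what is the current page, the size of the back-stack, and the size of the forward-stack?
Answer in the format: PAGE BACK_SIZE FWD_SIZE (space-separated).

After 1 (visit(S)): cur=S back=1 fwd=0
After 2 (visit(L)): cur=L back=2 fwd=0
After 3 (visit(X)): cur=X back=3 fwd=0
After 4 (back): cur=L back=2 fwd=1
After 5 (visit(N)): cur=N back=3 fwd=0
After 6 (visit(W)): cur=W back=4 fwd=0
After 7 (visit(Z)): cur=Z back=5 fwd=0

Z 5 0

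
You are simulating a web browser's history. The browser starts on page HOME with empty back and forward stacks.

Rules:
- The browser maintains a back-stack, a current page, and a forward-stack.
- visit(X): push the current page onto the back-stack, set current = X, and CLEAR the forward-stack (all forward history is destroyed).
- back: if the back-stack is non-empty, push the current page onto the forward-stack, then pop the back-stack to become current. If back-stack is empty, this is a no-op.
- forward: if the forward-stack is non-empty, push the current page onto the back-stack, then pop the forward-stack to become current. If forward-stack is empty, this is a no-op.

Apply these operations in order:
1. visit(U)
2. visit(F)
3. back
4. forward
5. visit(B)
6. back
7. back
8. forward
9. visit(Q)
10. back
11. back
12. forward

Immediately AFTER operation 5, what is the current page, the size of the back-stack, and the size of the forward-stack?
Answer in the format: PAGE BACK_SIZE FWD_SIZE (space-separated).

After 1 (visit(U)): cur=U back=1 fwd=0
After 2 (visit(F)): cur=F back=2 fwd=0
After 3 (back): cur=U back=1 fwd=1
After 4 (forward): cur=F back=2 fwd=0
After 5 (visit(B)): cur=B back=3 fwd=0

B 3 0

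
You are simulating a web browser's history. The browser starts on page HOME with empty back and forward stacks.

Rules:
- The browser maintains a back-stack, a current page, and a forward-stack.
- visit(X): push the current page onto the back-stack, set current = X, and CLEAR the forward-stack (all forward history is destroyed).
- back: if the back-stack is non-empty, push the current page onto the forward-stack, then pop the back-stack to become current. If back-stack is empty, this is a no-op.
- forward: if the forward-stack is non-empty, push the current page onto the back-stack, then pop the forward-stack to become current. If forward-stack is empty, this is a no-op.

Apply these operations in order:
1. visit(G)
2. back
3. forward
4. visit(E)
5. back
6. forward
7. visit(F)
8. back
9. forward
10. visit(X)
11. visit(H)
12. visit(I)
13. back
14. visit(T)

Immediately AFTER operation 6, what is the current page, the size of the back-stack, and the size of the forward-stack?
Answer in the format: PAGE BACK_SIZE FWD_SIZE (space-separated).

After 1 (visit(G)): cur=G back=1 fwd=0
After 2 (back): cur=HOME back=0 fwd=1
After 3 (forward): cur=G back=1 fwd=0
After 4 (visit(E)): cur=E back=2 fwd=0
After 5 (back): cur=G back=1 fwd=1
After 6 (forward): cur=E back=2 fwd=0

E 2 0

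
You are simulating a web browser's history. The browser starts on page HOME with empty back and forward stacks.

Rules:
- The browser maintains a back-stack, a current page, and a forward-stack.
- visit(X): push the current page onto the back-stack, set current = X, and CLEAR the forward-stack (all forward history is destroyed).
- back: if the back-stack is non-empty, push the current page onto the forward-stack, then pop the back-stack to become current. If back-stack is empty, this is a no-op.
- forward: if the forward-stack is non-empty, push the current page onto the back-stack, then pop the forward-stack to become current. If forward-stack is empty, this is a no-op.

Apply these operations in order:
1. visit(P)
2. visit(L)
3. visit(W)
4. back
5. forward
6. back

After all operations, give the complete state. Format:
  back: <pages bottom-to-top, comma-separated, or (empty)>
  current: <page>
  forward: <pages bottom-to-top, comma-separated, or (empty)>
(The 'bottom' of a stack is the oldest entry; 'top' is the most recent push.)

After 1 (visit(P)): cur=P back=1 fwd=0
After 2 (visit(L)): cur=L back=2 fwd=0
After 3 (visit(W)): cur=W back=3 fwd=0
After 4 (back): cur=L back=2 fwd=1
After 5 (forward): cur=W back=3 fwd=0
After 6 (back): cur=L back=2 fwd=1

Answer: back: HOME,P
current: L
forward: W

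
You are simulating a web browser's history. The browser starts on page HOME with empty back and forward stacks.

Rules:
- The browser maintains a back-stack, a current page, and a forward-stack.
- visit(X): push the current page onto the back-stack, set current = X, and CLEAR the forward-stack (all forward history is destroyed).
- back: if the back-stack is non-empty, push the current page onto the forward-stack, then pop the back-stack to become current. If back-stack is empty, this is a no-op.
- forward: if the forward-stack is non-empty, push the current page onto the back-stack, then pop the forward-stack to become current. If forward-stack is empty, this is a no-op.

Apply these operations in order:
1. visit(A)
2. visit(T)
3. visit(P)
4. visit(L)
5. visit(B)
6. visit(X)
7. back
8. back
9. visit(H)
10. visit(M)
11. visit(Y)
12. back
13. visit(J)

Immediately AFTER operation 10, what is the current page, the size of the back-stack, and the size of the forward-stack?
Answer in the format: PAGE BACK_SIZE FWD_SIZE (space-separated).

After 1 (visit(A)): cur=A back=1 fwd=0
After 2 (visit(T)): cur=T back=2 fwd=0
After 3 (visit(P)): cur=P back=3 fwd=0
After 4 (visit(L)): cur=L back=4 fwd=0
After 5 (visit(B)): cur=B back=5 fwd=0
After 6 (visit(X)): cur=X back=6 fwd=0
After 7 (back): cur=B back=5 fwd=1
After 8 (back): cur=L back=4 fwd=2
After 9 (visit(H)): cur=H back=5 fwd=0
After 10 (visit(M)): cur=M back=6 fwd=0

M 6 0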